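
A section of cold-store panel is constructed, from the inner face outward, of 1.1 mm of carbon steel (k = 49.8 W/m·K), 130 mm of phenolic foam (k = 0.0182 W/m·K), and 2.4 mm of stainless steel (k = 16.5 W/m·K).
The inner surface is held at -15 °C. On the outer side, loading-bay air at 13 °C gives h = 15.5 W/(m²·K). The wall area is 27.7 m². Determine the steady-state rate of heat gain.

Q ≈ 108 W

Using the resistance-network approach (series):
R_carbon steel = L/(kA) = 0.0011/(49.8×27.7) = 7.974×10^-7 K/W
R_phenolic foam = L/(kA) = 0.13/(0.0182×27.7) = 0.2579 K/W
R_stainless steel = L/(kA) = 0.0024/(16.5×27.7) = 5.251×10^-6 K/W
R_outer film = 1/(h_o·A) = 1/(15.5×27.7) = 0.002329 K/W
R_total = 0.2602 K/W
Q = ΔT / R_total = 28 / 0.2602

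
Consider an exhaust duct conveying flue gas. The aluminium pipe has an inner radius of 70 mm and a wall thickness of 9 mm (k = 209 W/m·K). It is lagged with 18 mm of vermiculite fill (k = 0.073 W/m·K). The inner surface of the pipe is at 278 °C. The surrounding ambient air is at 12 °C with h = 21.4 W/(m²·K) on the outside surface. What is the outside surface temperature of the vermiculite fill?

T ≈ 50.9 °C

For a radial system each layer contributes R = ln(r_out/r_in)/(2πkL); films add R = 1/(hA).
R_aluminium pipe wall = ln(79/70)/(2π×209×1) = 9.211×10^-5 K/W
R_vermiculite fill = ln(97/79)/(2π×0.073×1) = 0.4475 K/W
R_outer film = 1/(h_o·2πr_oL) = 1/(21.4×2π×0.097×1) = 0.07667 K/W
R_total = 0.5243 K/W
Q = ΔT/R_total = 266/0.5243
Q = 507 W/m
T_interface = T_inner − Q·ΣR(inner→interface) = 278 − 507×0.4476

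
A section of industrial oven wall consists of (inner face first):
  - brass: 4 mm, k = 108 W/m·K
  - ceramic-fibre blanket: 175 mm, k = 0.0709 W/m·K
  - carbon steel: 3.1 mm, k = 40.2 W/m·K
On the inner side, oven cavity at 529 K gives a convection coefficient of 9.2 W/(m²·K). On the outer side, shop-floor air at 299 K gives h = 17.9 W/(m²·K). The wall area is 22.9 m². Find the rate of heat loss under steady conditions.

Model the wall as resistances in series:
R_inner film = 1/(h_i·A) = 1/(9.2×22.9) = 0.004747 K/W
R_brass = L/(kA) = 0.004/(108×22.9) = 1.617×10^-6 K/W
R_ceramic-fibre blanket = L/(kA) = 0.175/(0.0709×22.9) = 0.1078 K/W
R_carbon steel = L/(kA) = 0.0031/(40.2×22.9) = 3.367×10^-6 K/W
R_outer film = 1/(h_o·A) = 1/(17.9×22.9) = 0.00244 K/W
R_total = 0.115 K/W
Q = ΔT / R_total = 230 / 0.115

Q ≈ 2000 W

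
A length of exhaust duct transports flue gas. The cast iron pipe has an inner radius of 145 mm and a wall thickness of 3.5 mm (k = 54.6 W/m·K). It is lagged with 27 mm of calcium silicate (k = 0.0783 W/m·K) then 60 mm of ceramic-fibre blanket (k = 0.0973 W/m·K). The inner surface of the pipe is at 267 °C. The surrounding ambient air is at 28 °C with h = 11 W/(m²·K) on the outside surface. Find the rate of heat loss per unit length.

q′ ≈ 271 W/m

Cylindrical conduction, so R = ln(r₂/r₁)/(2πkL) per layer, in series:
R_cast iron pipe wall = ln(148.5/145)/(2π×54.6×1) = 6.952×10^-5 K/W
R_calcium silicate = ln(175.5/148.5)/(2π×0.0783×1) = 0.3396 K/W
R_ceramic-fibre blanket = ln(235.5/175.5)/(2π×0.0973×1) = 0.481 K/W
R_outer film = 1/(h_o·2πr_oL) = 1/(11×2π×0.2355×1) = 0.06144 K/W
R_total = 0.8821 K/W
Q = ΔT/R_total = 239/0.8821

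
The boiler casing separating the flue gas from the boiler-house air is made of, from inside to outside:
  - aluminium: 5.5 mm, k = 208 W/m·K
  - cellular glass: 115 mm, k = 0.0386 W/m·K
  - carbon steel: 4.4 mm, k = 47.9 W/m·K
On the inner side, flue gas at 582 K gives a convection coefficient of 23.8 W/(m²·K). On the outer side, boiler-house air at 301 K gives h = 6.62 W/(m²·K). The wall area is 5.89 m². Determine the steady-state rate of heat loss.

Q ≈ 522 W

Series thermal resistances:
R_inner film = 1/(h_i·A) = 1/(23.8×5.89) = 0.007134 K/W
R_aluminium = L/(kA) = 0.0055/(208×5.89) = 4.489×10^-6 K/W
R_cellular glass = L/(kA) = 0.115/(0.0386×5.89) = 0.5058 K/W
R_carbon steel = L/(kA) = 0.0044/(47.9×5.89) = 1.56×10^-5 K/W
R_outer film = 1/(h_o·A) = 1/(6.62×5.89) = 0.02565 K/W
R_total = 0.5386 K/W
Q = ΔT / R_total = 281 / 0.5386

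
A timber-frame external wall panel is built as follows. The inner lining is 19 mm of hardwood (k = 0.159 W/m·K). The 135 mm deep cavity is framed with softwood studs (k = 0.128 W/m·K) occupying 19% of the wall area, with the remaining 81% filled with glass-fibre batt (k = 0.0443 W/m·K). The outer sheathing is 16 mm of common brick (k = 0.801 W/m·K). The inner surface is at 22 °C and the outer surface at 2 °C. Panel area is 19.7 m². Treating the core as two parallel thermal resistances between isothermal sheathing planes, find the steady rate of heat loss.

Sheathing layers in series; stud and cavity paths in parallel between them.
R_inner = 0.019/(0.159×19.7) = 0.006066 K/W
R_stud  = 0.135/(0.128×0.19×19.7) = 0.2818 K/W
R_cav   = 0.135/(0.0443×0.81×19.7) = 0.191 K/W
1/R_core = 1/R_stud + 1/R_cav → R_core = 0.1138 K/W
R_outer = 0.016/(0.801×19.7) = 0.001014 K/W
R_total = 0.1209 K/W
Q = ΔT/R_total = 20/0.1209

Q ≈ 165 W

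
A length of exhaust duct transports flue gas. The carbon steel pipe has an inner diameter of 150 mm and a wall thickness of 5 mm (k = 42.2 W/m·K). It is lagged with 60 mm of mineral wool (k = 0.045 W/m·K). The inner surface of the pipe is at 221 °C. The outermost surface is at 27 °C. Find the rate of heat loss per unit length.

Treating each annulus and film as a series resistance:
R_carbon steel pipe wall = ln(80/75)/(2π×42.2×1) = 2.434×10^-4 K/W
R_mineral wool = ln(140/80)/(2π×0.045×1) = 1.979 K/W
R_total = 1.979 K/W
Q = ΔT/R_total = 194/1.979

q′ ≈ 98 W/m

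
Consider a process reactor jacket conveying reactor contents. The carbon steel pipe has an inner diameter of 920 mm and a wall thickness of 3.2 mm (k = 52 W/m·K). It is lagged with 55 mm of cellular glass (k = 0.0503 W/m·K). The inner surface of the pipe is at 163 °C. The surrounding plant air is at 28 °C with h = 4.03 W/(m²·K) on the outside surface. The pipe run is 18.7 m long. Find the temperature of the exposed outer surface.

T ≈ 51.9 °C

Cylindrical conduction, so R = ln(r₂/r₁)/(2πkL) per layer, in series:
R_carbon steel pipe wall = ln(463.2/460)/(2π×52×18.7) = 1.135×10^-6 K/W
R_cellular glass = ln(518.2/463.2)/(2π×0.0503×18.7) = 0.01899 K/W
R_outer film = 1/(h_o·2πr_oL) = 1/(4.03×2π×0.5182×18.7) = 0.004075 K/W
R_total = 0.02306 K/W
Q = ΔT/R_total = 135/0.02306
Q = 5850 W
T_interface = T_inner − Q·ΣR(inner→interface) = 163 − 5850×0.01899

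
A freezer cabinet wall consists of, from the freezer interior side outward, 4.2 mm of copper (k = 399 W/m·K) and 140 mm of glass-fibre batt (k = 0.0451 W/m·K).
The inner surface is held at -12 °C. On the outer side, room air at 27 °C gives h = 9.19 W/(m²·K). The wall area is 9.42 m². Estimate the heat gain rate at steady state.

Q ≈ 114 W

Model the wall as resistances in series:
R_copper = L/(kA) = 0.0042/(399×9.42) = 1.117×10^-6 K/W
R_glass-fibre batt = L/(kA) = 0.14/(0.0451×9.42) = 0.3295 K/W
R_outer film = 1/(h_o·A) = 1/(9.19×9.42) = 0.01155 K/W
R_total = 0.3411 K/W
Q = ΔT / R_total = 39 / 0.3411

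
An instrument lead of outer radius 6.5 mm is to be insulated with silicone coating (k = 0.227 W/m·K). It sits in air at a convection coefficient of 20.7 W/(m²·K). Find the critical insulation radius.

For a cylinder r_cr = k/h = 0.227/20.7
r_cr = 11 mm; since the bare radius (6.5 mm) is below r_cr, adding a thin layer of insulation will *increase* heat loss.

r_cr ≈ 11 mm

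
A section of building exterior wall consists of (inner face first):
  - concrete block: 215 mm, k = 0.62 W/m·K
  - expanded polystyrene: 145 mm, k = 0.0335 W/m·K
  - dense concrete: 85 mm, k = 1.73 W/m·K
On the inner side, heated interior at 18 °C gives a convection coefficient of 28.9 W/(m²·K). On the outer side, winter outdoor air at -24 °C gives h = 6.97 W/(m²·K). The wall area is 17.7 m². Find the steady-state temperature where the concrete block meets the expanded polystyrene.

Treating each layer as a thermal resistance in series:
R_inner film = 1/(h_i·A) = 1/(28.9×17.7) = 0.001955 K/W
R_concrete block = L/(kA) = 0.215/(0.62×17.7) = 0.01959 K/W
R_expanded polystyrene = L/(kA) = 0.145/(0.0335×17.7) = 0.2445 K/W
R_dense concrete = L/(kA) = 0.085/(1.73×17.7) = 0.002776 K/W
R_outer film = 1/(h_o·A) = 1/(6.97×17.7) = 0.008106 K/W
R_total = 0.277 K/W;  Q = ΔT/R_total = 42/0.277 = 151.6 W
T_interface = T_inner − Q·ΣR(inner→interface) = 18 − 152×0.02155

T ≈ 14.7 °C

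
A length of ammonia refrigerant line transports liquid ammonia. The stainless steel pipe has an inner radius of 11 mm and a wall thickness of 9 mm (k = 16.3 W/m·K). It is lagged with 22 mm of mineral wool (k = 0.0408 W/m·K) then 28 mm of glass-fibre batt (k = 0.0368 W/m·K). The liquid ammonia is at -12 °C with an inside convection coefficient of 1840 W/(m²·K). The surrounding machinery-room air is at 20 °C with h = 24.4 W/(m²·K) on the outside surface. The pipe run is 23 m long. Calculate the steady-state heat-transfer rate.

Cylindrical conduction, so R = ln(r₂/r₁)/(2πkL) per layer, in series:
R_inner film = 1/(h_i·2πr₁L) = 1/(1840×2π×0.011×23) = 3.419×10^-4 K/W
R_stainless steel pipe wall = ln(20/11)/(2π×16.3×23) = 2.538×10^-4 K/W
R_mineral wool = ln(42/20)/(2π×0.0408×23) = 0.1258 K/W
R_glass-fibre batt = ln(70/42)/(2π×0.0368×23) = 0.09605 K/W
R_outer film = 1/(h_o·2πr_oL) = 1/(24.4×2π×0.07×23) = 0.004051 K/W
R_total = 0.2265 K/W
Q = ΔT/R_total = 32/0.2265

Q ≈ 141 W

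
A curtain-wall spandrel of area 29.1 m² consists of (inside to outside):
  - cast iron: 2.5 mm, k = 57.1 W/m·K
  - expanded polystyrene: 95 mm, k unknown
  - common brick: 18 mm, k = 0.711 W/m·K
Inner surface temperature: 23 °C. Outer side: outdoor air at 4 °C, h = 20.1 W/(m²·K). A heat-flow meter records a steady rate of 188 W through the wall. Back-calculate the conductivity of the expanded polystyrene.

Using the resistance-network approach (series):
R_cast iron = L/(kA) = 0.0025/(57.1×29.1) = 1.505×10^-6 K/W
R_common brick = L/(kA) = 0.018/(0.711×29.1) = 8.7×10^-4 K/W
R_outer film = 1/(h_o·A) = 1/(20.1×29.1) = 0.00171 K/W
Sum of known resistances R_other = 0.002581 K/W
Total R = ΔT/Q = 19/188 = 0.1011 K/W
R_expanded polystyrene = R_total − R_other = 0.09848 K/W
k = L/(R·A) = 0.095/(0.09848×29.1)

k ≈ 0.0331 W/(m·K)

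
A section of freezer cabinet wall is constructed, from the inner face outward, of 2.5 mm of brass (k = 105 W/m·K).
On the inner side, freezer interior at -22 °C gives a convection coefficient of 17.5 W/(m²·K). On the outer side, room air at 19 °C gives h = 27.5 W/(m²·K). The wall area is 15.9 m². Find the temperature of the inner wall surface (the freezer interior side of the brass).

Series thermal resistances:
R_inner film = 1/(h_i·A) = 1/(17.5×15.9) = 0.003594 K/W
R_brass = L/(kA) = 0.0025/(105×15.9) = 1.497×10^-6 K/W
R_outer film = 1/(h_o·A) = 1/(27.5×15.9) = 0.002287 K/W
R_total = 0.005882 K/W;  Q = ΔT/R_total = 41/0.005882 = 6970 W
T_interface = T_inner + Q·ΣR(inner→interface) = -22 + 6970×0.003594

T ≈ 3.05 °C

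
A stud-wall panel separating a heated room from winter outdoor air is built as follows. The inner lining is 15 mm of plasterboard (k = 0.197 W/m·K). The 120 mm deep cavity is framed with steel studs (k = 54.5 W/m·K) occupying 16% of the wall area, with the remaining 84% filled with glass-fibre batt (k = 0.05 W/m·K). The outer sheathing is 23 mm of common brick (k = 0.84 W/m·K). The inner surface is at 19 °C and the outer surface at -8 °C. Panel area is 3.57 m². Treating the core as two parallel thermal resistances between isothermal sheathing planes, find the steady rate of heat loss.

Sheathing layers in series; stud and cavity paths in parallel between them.
R_inner = 0.015/(0.197×3.57) = 0.02133 K/W
R_stud  = 0.12/(54.5×0.16×3.57) = 0.003855 K/W
R_cav   = 0.12/(0.05×0.84×3.57) = 0.8003 K/W
1/R_core = 1/R_stud + 1/R_cav → R_core = 0.003836 K/W
R_outer = 0.023/(0.84×3.57) = 0.00767 K/W
R_total = 0.03283 K/W
Q = ΔT/R_total = 27/0.03283

Q ≈ 822 W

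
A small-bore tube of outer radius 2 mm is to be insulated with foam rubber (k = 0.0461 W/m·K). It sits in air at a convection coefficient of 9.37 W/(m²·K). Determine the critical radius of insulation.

r_cr ≈ 4.92 mm

For a cylinder r_cr = k/h = 0.0461/9.37
r_cr = 4.92 mm; since the bare radius (2 mm) is below r_cr, adding a thin layer of insulation will *increase* heat loss.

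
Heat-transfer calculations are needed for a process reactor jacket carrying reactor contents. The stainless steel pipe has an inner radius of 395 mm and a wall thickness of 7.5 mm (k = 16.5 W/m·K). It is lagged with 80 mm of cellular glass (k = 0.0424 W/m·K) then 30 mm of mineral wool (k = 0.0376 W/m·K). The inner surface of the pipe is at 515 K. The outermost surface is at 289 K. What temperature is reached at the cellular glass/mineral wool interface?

Per-layer cylindrical resistances, series-summed:
R_stainless steel pipe wall = ln(402.5/395)/(2π×16.5×1) = 1.814×10^-4 K/W
R_cellular glass = ln(482.5/402.5)/(2π×0.0424×1) = 0.6805 K/W
R_mineral wool = ln(512.5/482.5)/(2π×0.0376×1) = 0.2553 K/W
R_total = 0.936 K/W
Q = ΔT/R_total = 226/0.936
Q = 241 W/m
T_interface = T_inner − Q·ΣR(inner→interface) = 515 − 241×0.6807

T ≈ 351 K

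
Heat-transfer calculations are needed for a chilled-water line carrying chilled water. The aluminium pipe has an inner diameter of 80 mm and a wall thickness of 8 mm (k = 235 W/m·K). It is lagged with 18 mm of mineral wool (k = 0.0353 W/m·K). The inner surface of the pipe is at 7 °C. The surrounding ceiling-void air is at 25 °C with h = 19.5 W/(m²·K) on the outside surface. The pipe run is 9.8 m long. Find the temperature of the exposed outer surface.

Radial resistances (cylindrical: R_cond = ln(r_o/r_i)/(2πkL), R_conv = 1/(h·2πrL)):
R_aluminium pipe wall = ln(48/40)/(2π×235×9.8) = 1.26×10^-5 K/W
R_mineral wool = ln(66/48)/(2π×0.0353×9.8) = 0.1465 K/W
R_outer film = 1/(h_o·2πr_oL) = 1/(19.5×2π×0.066×9.8) = 0.01262 K/W
R_total = 0.1591 K/W
Q = ΔT/R_total = 18/0.1591
Q = 113 W
T_interface = T_inner + Q·ΣR(inner→interface) = 7 + 113×0.1465

T ≈ 23.6 °C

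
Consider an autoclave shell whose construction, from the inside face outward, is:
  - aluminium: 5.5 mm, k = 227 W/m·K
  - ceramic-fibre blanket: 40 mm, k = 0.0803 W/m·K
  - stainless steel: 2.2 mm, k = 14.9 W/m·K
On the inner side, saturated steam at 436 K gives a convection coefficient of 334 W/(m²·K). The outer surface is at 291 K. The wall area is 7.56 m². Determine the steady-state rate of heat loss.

Series thermal resistances:
R_inner film = 1/(h_i·A) = 1/(334×7.56) = 3.96×10^-4 K/W
R_aluminium = L/(kA) = 0.0055/(227×7.56) = 3.205×10^-6 K/W
R_ceramic-fibre blanket = L/(kA) = 0.04/(0.0803×7.56) = 0.06589 K/W
R_stainless steel = L/(kA) = 0.0022/(14.9×7.56) = 1.953×10^-5 K/W
R_total = 0.06631 K/W
Q = ΔT / R_total = 145 / 0.06631

Q ≈ 2190 W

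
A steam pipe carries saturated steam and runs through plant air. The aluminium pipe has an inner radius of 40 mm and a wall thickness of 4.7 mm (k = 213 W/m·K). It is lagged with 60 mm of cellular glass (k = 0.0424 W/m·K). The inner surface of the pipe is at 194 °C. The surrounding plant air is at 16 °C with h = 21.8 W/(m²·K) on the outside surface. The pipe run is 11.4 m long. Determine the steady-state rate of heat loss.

Q ≈ 622 W

Cylindrical conduction, so R = ln(r₂/r₁)/(2πkL) per layer, in series:
R_aluminium pipe wall = ln(44.7/40)/(2π×213×11.4) = 7.282×10^-6 K/W
R_cellular glass = ln(104.7/44.7)/(2π×0.0424×11.4) = 0.2802 K/W
R_outer film = 1/(h_o·2πr_oL) = 1/(21.8×2π×0.1047×11.4) = 0.006117 K/W
R_total = 0.2864 K/W
Q = ΔT/R_total = 178/0.2864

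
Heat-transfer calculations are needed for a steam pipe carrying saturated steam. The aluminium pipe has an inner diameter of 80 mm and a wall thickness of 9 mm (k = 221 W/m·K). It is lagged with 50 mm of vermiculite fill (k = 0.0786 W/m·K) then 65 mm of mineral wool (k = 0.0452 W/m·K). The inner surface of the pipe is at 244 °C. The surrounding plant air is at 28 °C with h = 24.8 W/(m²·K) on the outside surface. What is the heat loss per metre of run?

Cylindrical conduction, so R = ln(r₂/r₁)/(2πkL) per layer, in series:
R_aluminium pipe wall = ln(49/40)/(2π×221×1) = 1.461×10^-4 K/W
R_vermiculite fill = ln(99/49)/(2π×0.0786×1) = 1.424 K/W
R_mineral wool = ln(164/99)/(2π×0.0452×1) = 1.777 K/W
R_outer film = 1/(h_o·2πr_oL) = 1/(24.8×2π×0.164×1) = 0.03913 K/W
R_total = 3.241 K/W
Q = ΔT/R_total = 216/3.241

q′ ≈ 66.7 W/m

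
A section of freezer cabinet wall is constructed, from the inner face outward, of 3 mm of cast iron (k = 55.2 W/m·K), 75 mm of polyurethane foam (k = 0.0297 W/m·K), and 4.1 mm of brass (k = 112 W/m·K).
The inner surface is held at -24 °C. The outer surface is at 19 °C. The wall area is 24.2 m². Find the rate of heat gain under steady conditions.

Q ≈ 412 W

Treating each layer as a thermal resistance in series:
R_cast iron = L/(kA) = 0.003/(55.2×24.2) = 2.246×10^-6 K/W
R_polyurethane foam = L/(kA) = 0.075/(0.0297×24.2) = 0.1043 K/W
R_brass = L/(kA) = 0.0041/(112×24.2) = 1.513×10^-6 K/W
R_total = 0.1044 K/W
Q = ΔT / R_total = 43 / 0.1044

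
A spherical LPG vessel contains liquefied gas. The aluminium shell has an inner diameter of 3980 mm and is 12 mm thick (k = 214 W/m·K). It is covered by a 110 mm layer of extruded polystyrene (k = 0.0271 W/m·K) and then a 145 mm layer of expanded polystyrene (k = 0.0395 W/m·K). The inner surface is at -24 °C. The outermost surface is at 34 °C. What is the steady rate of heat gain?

Spherical conduction: R = (1/r_in − 1/r_out)/(4πk) per layer; series-sum.
R_aluminium shell = (1/1.99 − 1/2.002)/(4π×214) = 1.12×10^-6 K/W
R_extruded polystyrene = (1/2.002 − 1/2.112)/(4π×0.0271) = 0.07639 K/W
R_expanded polystyrene = (1/2.112 − 1/2.257)/(4π×0.0395) = 0.06128 K/W
R_total = 0.1377 K/W
Q = ΔT/R_total = 58/0.1377

Q ≈ 421 W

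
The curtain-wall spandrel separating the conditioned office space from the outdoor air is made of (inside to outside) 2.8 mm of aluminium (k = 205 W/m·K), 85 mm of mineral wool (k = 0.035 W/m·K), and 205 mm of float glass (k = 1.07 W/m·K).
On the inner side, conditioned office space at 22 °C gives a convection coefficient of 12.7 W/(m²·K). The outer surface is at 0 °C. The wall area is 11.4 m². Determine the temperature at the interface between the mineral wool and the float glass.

Series thermal resistances:
R_inner film = 1/(h_i·A) = 1/(12.7×11.4) = 0.006907 K/W
R_aluminium = L/(kA) = 0.0028/(205×11.4) = 1.198×10^-6 K/W
R_mineral wool = L/(kA) = 0.085/(0.035×11.4) = 0.213 K/W
R_float glass = L/(kA) = 0.205/(1.07×11.4) = 0.01681 K/W
R_total = 0.2367 K/W;  Q = ΔT/R_total = 22/0.2367 = 92.93 W
T_interface = T_inner − Q·ΣR(inner→interface) = 22 − 92.9×0.2199

T ≈ 1.56 °C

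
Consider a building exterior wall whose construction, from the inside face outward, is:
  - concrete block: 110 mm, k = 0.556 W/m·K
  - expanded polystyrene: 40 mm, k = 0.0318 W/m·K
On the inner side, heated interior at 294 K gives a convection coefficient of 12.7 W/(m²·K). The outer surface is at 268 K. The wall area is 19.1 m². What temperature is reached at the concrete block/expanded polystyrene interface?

T ≈ 289 K

Model the wall as resistances in series:
R_inner film = 1/(h_i·A) = 1/(12.7×19.1) = 0.004123 K/W
R_concrete block = L/(kA) = 0.11/(0.556×19.1) = 0.01036 K/W
R_expanded polystyrene = L/(kA) = 0.04/(0.0318×19.1) = 0.06586 K/W
R_total = 0.08034 K/W;  Q = ΔT/R_total = 26/0.08034 = 323.6 W
T_interface = T_inner − Q·ΣR(inner→interface) = 294 − 324×0.01448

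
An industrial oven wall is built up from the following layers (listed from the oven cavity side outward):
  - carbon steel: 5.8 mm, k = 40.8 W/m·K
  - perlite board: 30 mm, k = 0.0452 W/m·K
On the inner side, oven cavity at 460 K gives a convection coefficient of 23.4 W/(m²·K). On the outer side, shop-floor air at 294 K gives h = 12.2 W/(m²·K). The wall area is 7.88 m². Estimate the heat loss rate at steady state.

Using the resistance-network approach (series):
R_inner film = 1/(h_i·A) = 1/(23.4×7.88) = 0.005423 K/W
R_carbon steel = L/(kA) = 0.0058/(40.8×7.88) = 1.804×10^-5 K/W
R_perlite board = L/(kA) = 0.03/(0.0452×7.88) = 0.08423 K/W
R_outer film = 1/(h_o·A) = 1/(12.2×7.88) = 0.0104 K/W
R_total = 0.1001 K/W
Q = ΔT / R_total = 166 / 0.1001

Q ≈ 1660 W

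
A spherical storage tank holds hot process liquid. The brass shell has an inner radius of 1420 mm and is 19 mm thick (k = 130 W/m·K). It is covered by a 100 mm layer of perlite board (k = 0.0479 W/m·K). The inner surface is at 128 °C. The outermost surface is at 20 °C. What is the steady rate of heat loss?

Q ≈ 1440 W

Spherical conduction: R = (1/r_in − 1/r_out)/(4πk) per layer; series-sum.
R_brass shell = (1/1.42 − 1/1.439)/(4π×130) = 5.692×10^-6 K/W
R_perlite board = (1/1.439 − 1/1.539)/(4π×0.0479) = 0.07502 K/W
R_total = 0.07502 K/W
Q = ΔT/R_total = 108/0.07502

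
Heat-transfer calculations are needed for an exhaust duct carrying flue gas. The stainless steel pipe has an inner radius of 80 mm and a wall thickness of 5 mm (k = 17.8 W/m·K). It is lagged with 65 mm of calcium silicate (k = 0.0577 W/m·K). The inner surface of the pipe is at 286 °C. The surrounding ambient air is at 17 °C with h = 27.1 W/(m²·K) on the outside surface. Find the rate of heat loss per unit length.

Radial resistances (cylindrical: R_cond = ln(r_o/r_i)/(2πkL), R_conv = 1/(h·2πrL)):
R_stainless steel pipe wall = ln(85/80)/(2π×17.8×1) = 5.421×10^-4 K/W
R_calcium silicate = ln(150/85)/(2π×0.0577×1) = 1.567 K/W
R_outer film = 1/(h_o·2πr_oL) = 1/(27.1×2π×0.15×1) = 0.03915 K/W
R_total = 1.606 K/W
Q = ΔT/R_total = 269/1.606

q′ ≈ 167 W/m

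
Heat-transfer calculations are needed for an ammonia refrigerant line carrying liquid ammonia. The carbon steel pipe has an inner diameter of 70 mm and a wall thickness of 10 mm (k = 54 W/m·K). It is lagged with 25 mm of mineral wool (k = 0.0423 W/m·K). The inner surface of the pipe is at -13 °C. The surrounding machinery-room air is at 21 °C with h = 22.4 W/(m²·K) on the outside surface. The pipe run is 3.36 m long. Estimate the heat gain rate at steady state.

Q ≈ 64.7 W

Cylindrical conduction, so R = ln(r₂/r₁)/(2πkL) per layer, in series:
R_carbon steel pipe wall = ln(45/35)/(2π×54×3.36) = 2.204×10^-4 K/W
R_mineral wool = ln(70/45)/(2π×0.0423×3.36) = 0.4948 K/W
R_outer film = 1/(h_o·2πr_oL) = 1/(22.4×2π×0.07×3.36) = 0.03021 K/W
R_total = 0.5252 K/W
Q = ΔT/R_total = 34/0.5252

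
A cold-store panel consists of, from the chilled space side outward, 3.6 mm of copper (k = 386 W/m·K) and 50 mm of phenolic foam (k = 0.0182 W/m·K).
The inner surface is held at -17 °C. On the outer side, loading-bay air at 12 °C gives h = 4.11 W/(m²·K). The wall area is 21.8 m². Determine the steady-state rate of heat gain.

Q ≈ 211 W

Treating each layer as a thermal resistance in series:
R_copper = L/(kA) = 0.0036/(386×21.8) = 4.278×10^-7 K/W
R_phenolic foam = L/(kA) = 0.05/(0.0182×21.8) = 0.126 K/W
R_outer film = 1/(h_o·A) = 1/(4.11×21.8) = 0.01116 K/W
R_total = 0.1372 K/W
Q = ΔT / R_total = 29 / 0.1372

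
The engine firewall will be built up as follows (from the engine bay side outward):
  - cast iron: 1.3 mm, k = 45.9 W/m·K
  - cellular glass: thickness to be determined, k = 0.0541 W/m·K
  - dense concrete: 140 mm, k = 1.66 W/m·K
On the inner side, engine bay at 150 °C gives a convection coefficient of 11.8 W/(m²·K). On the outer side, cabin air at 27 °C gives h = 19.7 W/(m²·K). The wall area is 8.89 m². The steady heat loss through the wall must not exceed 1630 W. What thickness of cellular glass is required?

L ≈ 24.4 mm

Model the wall as resistances in series:
R_inner film = 1/(h_i·A) = 1/(11.8×8.89) = 0.009533 K/W
R_cast iron = L/(kA) = 0.0013/(45.9×8.89) = 3.186×10^-6 K/W
R_dense concrete = L/(kA) = 0.14/(1.66×8.89) = 0.009487 K/W
R_outer film = 1/(h_o·A) = 1/(19.7×8.89) = 0.00571 K/W
Sum of the known resistances R_other = 0.02473 K/W
Required total resistance R_tot = ΔT/Q_allow = 123/1630 = 0.07546 K/W
R_cellular glass = R_tot − R_other = 0.05073 K/W
L = R·k·A = 0.05073×0.0541×8.89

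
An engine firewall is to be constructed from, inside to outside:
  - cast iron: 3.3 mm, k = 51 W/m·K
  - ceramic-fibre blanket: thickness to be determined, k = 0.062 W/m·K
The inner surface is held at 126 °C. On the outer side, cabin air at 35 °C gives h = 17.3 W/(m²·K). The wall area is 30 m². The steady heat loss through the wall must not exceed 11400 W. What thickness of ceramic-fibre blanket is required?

Series thermal resistances:
R_cast iron = L/(kA) = 0.0033/(51×30) = 2.157×10^-6 K/W
R_outer film = 1/(h_o·A) = 1/(17.3×30) = 0.001927 K/W
Sum of the known resistances R_other = 0.001929 K/W
Required total resistance R_tot = ΔT/Q_allow = 91/11400 = 0.007982 K/W
R_ceramic-fibre blanket = R_tot − R_other = 0.006054 K/W
L = R·k·A = 0.006054×0.062×30

L ≈ 11.3 mm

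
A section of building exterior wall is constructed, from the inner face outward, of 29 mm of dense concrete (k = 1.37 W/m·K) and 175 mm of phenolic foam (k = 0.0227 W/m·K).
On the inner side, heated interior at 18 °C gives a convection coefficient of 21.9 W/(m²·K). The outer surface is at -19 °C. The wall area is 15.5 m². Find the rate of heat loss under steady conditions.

Q ≈ 73.8 W

Using the resistance-network approach (series):
R_inner film = 1/(h_i·A) = 1/(21.9×15.5) = 0.002946 K/W
R_dense concrete = L/(kA) = 0.029/(1.37×15.5) = 0.001366 K/W
R_phenolic foam = L/(kA) = 0.175/(0.0227×15.5) = 0.4974 K/W
R_total = 0.5017 K/W
Q = ΔT / R_total = 37 / 0.5017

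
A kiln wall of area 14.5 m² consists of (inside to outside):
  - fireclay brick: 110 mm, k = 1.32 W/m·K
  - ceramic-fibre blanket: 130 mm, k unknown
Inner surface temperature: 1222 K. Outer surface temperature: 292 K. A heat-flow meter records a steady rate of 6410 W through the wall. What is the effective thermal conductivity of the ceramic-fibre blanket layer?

Series thermal resistances:
R_fireclay brick = L/(kA) = 0.11/(1.32×14.5) = 0.005747 K/W
Sum of known resistances R_other = 0.005747 K/W
Total R = ΔT/Q = 930/6410 = 0.1451 K/W
R_ceramic-fibre blanket = R_total − R_other = 0.1393 K/W
k = L/(R·A) = 0.13/(0.1393×14.5)

k ≈ 0.0643 W/(m·K)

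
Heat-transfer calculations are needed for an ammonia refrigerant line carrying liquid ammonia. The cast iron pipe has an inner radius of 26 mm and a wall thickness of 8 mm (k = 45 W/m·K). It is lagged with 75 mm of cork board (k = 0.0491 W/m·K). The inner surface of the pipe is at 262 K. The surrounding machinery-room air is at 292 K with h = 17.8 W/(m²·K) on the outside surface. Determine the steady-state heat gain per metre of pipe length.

q′ ≈ 7.77 W/m

For a radial system each layer contributes R = ln(r_out/r_in)/(2πkL); films add R = 1/(hA).
R_cast iron pipe wall = ln(34/26)/(2π×45×1) = 9.488×10^-4 K/W
R_cork board = ln(109/34)/(2π×0.0491×1) = 3.776 K/W
R_outer film = 1/(h_o·2πr_oL) = 1/(17.8×2π×0.109×1) = 0.08203 K/W
R_total = 3.859 K/W
Q = ΔT/R_total = 30/3.859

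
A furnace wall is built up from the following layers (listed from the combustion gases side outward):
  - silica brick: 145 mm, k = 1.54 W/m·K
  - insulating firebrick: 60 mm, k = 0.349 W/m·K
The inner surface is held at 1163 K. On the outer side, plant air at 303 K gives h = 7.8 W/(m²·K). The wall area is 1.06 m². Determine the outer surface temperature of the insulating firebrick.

T ≈ 583 K

Series thermal resistances:
R_silica brick = L/(kA) = 0.145/(1.54×1.06) = 0.08883 K/W
R_insulating firebrick = L/(kA) = 0.06/(0.349×1.06) = 0.1622 K/W
R_outer film = 1/(h_o·A) = 1/(7.8×1.06) = 0.1209 K/W
R_total = 0.372 K/W;  Q = ΔT/R_total = 860/0.372 = 2312 W
T_interface = T_inner − Q·ΣR(inner→interface) = 1163 − 2310×0.251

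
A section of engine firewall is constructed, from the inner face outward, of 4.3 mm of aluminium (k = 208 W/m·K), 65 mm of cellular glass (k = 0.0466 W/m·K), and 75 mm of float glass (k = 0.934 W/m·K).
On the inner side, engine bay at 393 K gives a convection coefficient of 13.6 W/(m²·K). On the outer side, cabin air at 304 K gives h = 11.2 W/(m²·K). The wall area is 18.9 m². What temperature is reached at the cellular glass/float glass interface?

T ≈ 313 K

Thermal resistances in series:
R_inner film = 1/(h_i·A) = 1/(13.6×18.9) = 0.00389 K/W
R_aluminium = L/(kA) = 0.0043/(208×18.9) = 1.094×10^-6 K/W
R_cellular glass = L/(kA) = 0.065/(0.0466×18.9) = 0.0738 K/W
R_float glass = L/(kA) = 0.075/(0.934×18.9) = 0.004249 K/W
R_outer film = 1/(h_o·A) = 1/(11.2×18.9) = 0.004724 K/W
R_total = 0.08667 K/W;  Q = ΔT/R_total = 89/0.08667 = 1027 W
T_interface = T_inner − Q·ΣR(inner→interface) = 393 − 1030×0.07769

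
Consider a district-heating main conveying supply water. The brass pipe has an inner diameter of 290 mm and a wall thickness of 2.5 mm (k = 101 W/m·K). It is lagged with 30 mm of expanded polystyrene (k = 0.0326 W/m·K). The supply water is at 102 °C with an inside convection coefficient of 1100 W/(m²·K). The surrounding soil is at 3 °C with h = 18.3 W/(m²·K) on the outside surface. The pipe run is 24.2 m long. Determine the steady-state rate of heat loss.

For a radial system each layer contributes R = ln(r_out/r_in)/(2πkL); films add R = 1/(hA).
R_inner film = 1/(h_i·2πr₁L) = 1/(1100×2π×0.145×24.2) = 4.123×10^-5 K/W
R_brass pipe wall = ln(147.5/145)/(2π×101×24.2) = 1.113×10^-6 K/W
R_expanded polystyrene = ln(177.5/147.5)/(2π×0.0326×24.2) = 0.03735 K/W
R_outer film = 1/(h_o·2πr_oL) = 1/(18.3×2π×0.1775×24.2) = 0.002025 K/W
R_total = 0.03942 K/W
Q = ΔT/R_total = 99/0.03942

Q ≈ 2510 W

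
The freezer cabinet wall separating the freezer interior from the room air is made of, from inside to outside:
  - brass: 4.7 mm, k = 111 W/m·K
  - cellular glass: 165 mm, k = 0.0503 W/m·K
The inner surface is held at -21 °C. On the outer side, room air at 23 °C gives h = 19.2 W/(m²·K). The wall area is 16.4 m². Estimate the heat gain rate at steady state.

Using the resistance-network approach (series):
R_brass = L/(kA) = 0.0047/(111×16.4) = 2.582×10^-6 K/W
R_cellular glass = L/(kA) = 0.165/(0.0503×16.4) = 0.2 K/W
R_outer film = 1/(h_o·A) = 1/(19.2×16.4) = 0.003176 K/W
R_total = 0.2032 K/W
Q = ΔT / R_total = 44 / 0.2032

Q ≈ 217 W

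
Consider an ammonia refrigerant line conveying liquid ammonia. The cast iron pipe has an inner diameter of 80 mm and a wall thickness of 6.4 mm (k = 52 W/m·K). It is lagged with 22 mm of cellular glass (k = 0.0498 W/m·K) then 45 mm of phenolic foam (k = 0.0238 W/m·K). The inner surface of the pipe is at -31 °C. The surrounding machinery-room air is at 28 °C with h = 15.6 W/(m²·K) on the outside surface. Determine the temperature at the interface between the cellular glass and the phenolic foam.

Treating each annulus and film as a series resistance:
R_cast iron pipe wall = ln(46.4/40)/(2π×52×1) = 4.543×10^-4 K/W
R_cellular glass = ln(68.4/46.4)/(2π×0.0498×1) = 1.24 K/W
R_phenolic foam = ln(113.4/68.4)/(2π×0.0238×1) = 3.381 K/W
R_outer film = 1/(h_o·2πr_oL) = 1/(15.6×2π×0.1134×1) = 0.08997 K/W
R_total = 4.711 K/W
Q = ΔT/R_total = 59/4.711
Q = 12.5 W/m
T_interface = T_inner + Q·ΣR(inner→interface) = -31 + 12.5×1.241

T ≈ -15.5 °C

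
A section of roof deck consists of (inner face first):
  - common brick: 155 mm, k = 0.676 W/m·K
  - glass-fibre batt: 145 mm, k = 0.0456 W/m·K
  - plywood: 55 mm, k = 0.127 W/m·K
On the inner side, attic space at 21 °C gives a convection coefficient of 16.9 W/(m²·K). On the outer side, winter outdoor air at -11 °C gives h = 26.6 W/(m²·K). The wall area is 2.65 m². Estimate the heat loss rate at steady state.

Q ≈ 21.5 W

Model the wall as resistances in series:
R_inner film = 1/(h_i·A) = 1/(16.9×2.65) = 0.02233 K/W
R_common brick = L/(kA) = 0.155/(0.676×2.65) = 0.08652 K/W
R_glass-fibre batt = L/(kA) = 0.145/(0.0456×2.65) = 1.2 K/W
R_plywood = L/(kA) = 0.055/(0.127×2.65) = 0.1634 K/W
R_outer film = 1/(h_o·A) = 1/(26.6×2.65) = 0.01419 K/W
R_total = 1.486 K/W
Q = ΔT / R_total = 32 / 1.486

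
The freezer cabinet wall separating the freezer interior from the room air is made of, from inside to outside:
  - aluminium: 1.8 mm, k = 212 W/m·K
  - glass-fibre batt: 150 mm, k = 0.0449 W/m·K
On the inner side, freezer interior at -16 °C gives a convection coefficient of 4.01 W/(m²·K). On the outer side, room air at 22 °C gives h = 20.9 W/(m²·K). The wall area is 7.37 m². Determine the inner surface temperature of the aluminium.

T ≈ -13.4 °C

Thermal resistances in series:
R_inner film = 1/(h_i·A) = 1/(4.01×7.37) = 0.03384 K/W
R_aluminium = L/(kA) = 0.0018/(212×7.37) = 1.152×10^-6 K/W
R_glass-fibre batt = L/(kA) = 0.15/(0.0449×7.37) = 0.4533 K/W
R_outer film = 1/(h_o·A) = 1/(20.9×7.37) = 0.006492 K/W
R_total = 0.4936 K/W;  Q = ΔT/R_total = 38/0.4936 = 76.98 W
T_interface = T_inner + Q·ΣR(inner→interface) = -16 + 77×0.03384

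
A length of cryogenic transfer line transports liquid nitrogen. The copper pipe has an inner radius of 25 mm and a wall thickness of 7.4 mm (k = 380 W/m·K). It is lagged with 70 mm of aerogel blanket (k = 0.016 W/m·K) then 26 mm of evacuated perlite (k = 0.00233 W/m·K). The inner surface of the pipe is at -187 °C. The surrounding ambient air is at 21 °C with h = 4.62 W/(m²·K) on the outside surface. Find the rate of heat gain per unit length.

q′ ≈ 7.66 W/m

Radial resistances (cylindrical: R_cond = ln(r_o/r_i)/(2πkL), R_conv = 1/(h·2πrL)):
R_copper pipe wall = ln(32.4/25)/(2π×380×1) = 1.086×10^-4 K/W
R_aerogel blanket = ln(102.4/32.4)/(2π×0.016×1) = 11.45 K/W
R_evacuated perlite = ln(128.4/102.4)/(2π×0.00233×1) = 15.46 K/W
R_outer film = 1/(h_o·2πr_oL) = 1/(4.62×2π×0.1284×1) = 0.2683 K/W
R_total = 27.17 K/W
Q = ΔT/R_total = 208/27.17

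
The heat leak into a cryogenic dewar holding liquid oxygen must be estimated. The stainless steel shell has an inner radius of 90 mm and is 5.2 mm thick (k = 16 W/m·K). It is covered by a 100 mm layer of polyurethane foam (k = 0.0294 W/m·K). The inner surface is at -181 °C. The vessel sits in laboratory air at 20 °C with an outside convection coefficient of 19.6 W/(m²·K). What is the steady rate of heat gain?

Each spherical layer contributes R = (1/r_i − 1/r_o)/(4πk):
R_stainless steel shell = (1/0.09 − 1/0.0952)/(4π×16) = 0.003019 K/W
R_polyurethane foam = (1/0.0952 − 1/0.1952)/(4π×0.0294) = 14.57 K/W
R_outer film = 1/(h·4πr_o²) = 1/(19.6×4π×0.1952²) = 0.1066 K/W
R_total = 14.68 K/W
Q = ΔT/R_total = 201/14.68

Q ≈ 13.7 W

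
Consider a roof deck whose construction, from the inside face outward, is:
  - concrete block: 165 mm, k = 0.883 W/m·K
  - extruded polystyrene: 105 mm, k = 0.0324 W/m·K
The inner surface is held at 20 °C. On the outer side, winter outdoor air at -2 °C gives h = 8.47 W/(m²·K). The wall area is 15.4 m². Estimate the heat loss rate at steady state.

Model the wall as resistances in series:
R_concrete block = L/(kA) = 0.165/(0.883×15.4) = 0.01213 K/W
R_extruded polystyrene = L/(kA) = 0.105/(0.0324×15.4) = 0.2104 K/W
R_outer film = 1/(h_o·A) = 1/(8.47×15.4) = 0.007666 K/W
R_total = 0.2302 K/W
Q = ΔT / R_total = 22 / 0.2302

Q ≈ 95.6 W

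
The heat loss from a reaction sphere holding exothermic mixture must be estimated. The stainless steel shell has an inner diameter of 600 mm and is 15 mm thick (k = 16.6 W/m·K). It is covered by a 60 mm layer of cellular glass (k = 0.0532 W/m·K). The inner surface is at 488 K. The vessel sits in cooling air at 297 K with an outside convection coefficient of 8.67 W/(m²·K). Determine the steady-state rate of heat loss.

Q ≈ 231 W

Spherical conduction: R = (1/r_in − 1/r_out)/(4πk) per layer; series-sum.
R_stainless steel shell = (1/0.3 − 1/0.315)/(4π×16.6) = 7.609×10^-4 K/W
R_cellular glass = (1/0.315 − 1/0.375)/(4π×0.0532) = 0.7598 K/W
R_outer film = 1/(h·4πr_o²) = 1/(8.67×4π×0.375²) = 0.06527 K/W
R_total = 0.8258 K/W
Q = ΔT/R_total = 191/0.8258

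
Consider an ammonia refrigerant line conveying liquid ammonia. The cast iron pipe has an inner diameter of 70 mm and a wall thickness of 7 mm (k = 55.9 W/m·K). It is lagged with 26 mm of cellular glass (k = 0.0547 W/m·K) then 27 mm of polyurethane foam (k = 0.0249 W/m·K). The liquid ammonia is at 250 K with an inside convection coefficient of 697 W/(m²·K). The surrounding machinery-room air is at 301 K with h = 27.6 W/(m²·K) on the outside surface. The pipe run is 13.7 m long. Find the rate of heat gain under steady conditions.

Q ≈ 194 W

Treating each annulus and film as a series resistance:
R_inner film = 1/(h_i·2πr₁L) = 1/(697×2π×0.035×13.7) = 4.762×10^-4 K/W
R_cast iron pipe wall = ln(42/35)/(2π×55.9×13.7) = 3.789×10^-5 K/W
R_cellular glass = ln(68/42)/(2π×0.0547×13.7) = 0.1023 K/W
R_polyurethane foam = ln(95/68)/(2π×0.0249×13.7) = 0.156 K/W
R_outer film = 1/(h_o·2πr_oL) = 1/(27.6×2π×0.095×13.7) = 0.004431 K/W
R_total = 0.2633 K/W
Q = ΔT/R_total = 51/0.2633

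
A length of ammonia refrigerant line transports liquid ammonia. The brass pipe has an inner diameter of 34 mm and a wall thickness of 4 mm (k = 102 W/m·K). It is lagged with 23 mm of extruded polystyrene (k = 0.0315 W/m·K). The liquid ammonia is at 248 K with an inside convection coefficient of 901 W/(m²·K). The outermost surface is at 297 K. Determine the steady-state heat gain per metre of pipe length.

For a radial system each layer contributes R = ln(r_out/r_in)/(2πkL); films add R = 1/(hA).
R_inner film = 1/(h_i·2πr₁L) = 1/(901×2π×0.017×1) = 0.01039 K/W
R_brass pipe wall = ln(21/17)/(2π×102×1) = 3.297×10^-4 K/W
R_extruded polystyrene = ln(44/21)/(2π×0.0315×1) = 3.737 K/W
R_total = 3.748 K/W
Q = ΔT/R_total = 49/3.748

q′ ≈ 13.1 W/m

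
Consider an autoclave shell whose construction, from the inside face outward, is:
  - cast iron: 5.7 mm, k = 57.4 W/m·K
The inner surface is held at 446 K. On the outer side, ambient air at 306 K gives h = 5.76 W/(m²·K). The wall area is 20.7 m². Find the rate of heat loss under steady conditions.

Treating each layer as a thermal resistance in series:
R_cast iron = L/(kA) = 0.0057/(57.4×20.7) = 4.797×10^-6 K/W
R_outer film = 1/(h_o·A) = 1/(5.76×20.7) = 0.008387 K/W
R_total = 0.008392 K/W
Q = ΔT / R_total = 140 / 0.008392

Q ≈ 16700 W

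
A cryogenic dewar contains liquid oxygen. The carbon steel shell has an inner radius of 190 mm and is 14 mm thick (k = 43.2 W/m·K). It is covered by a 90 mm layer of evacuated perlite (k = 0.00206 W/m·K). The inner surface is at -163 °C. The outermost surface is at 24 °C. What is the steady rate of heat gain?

Q ≈ 3.23 W

Each spherical layer contributes R = (1/r_i − 1/r_o)/(4πk):
R_carbon steel shell = (1/0.19 − 1/0.204)/(4π×43.2) = 6.654×10^-4 K/W
R_evacuated perlite = (1/0.204 − 1/0.294)/(4π×0.00206) = 57.97 K/W
R_total = 57.97 K/W
Q = ΔT/R_total = 187/57.97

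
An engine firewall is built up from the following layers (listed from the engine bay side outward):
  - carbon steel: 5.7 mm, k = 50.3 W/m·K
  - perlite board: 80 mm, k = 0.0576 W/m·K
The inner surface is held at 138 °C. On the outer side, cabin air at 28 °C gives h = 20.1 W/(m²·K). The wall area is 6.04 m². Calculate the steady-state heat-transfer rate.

Treating each layer as a thermal resistance in series:
R_carbon steel = L/(kA) = 0.0057/(50.3×6.04) = 1.876×10^-5 K/W
R_perlite board = L/(kA) = 0.08/(0.0576×6.04) = 0.2299 K/W
R_outer film = 1/(h_o·A) = 1/(20.1×6.04) = 0.008237 K/W
R_total = 0.2382 K/W
Q = ΔT / R_total = 110 / 0.2382

Q ≈ 462 W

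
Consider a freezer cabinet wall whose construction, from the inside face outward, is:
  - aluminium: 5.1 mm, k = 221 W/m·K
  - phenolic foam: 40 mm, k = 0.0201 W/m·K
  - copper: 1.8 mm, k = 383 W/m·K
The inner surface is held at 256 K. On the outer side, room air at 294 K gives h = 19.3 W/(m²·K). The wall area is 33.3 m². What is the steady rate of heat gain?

Model the wall as resistances in series:
R_aluminium = L/(kA) = 0.0051/(221×33.3) = 6.93×10^-7 K/W
R_phenolic foam = L/(kA) = 0.04/(0.0201×33.3) = 0.05976 K/W
R_copper = L/(kA) = 0.0018/(383×33.3) = 1.411×10^-7 K/W
R_outer film = 1/(h_o·A) = 1/(19.3×33.3) = 0.001556 K/W
R_total = 0.06132 K/W
Q = ΔT / R_total = 38 / 0.06132

Q ≈ 620 W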